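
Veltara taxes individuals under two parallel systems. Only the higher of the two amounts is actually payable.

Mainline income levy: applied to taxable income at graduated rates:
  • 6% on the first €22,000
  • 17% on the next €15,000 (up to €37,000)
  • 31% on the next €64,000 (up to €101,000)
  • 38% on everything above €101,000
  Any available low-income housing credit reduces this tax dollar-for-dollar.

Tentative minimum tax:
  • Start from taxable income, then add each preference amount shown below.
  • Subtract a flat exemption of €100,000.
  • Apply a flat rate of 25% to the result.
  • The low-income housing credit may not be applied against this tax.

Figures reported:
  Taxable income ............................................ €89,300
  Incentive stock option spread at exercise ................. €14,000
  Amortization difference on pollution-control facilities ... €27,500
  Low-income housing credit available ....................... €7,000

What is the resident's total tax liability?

€13,083

Tentative minimum tax:
  Adjusted income: €89,300 + €14,000 + €27,500 = €130,800
  Less exemption €100,000 → base €30,800
  €30,800 × 25% = €7,700

Mainline income levy:
  €22,000 × 6% = €1,320
  €15,000 × 17% = €2,550
  €52,300 × 31% = €16,213
  → €20,083
  Less low-income housing credit €7,000 → €13,083

€13,083 > €7,700, so the mainline income levy governs.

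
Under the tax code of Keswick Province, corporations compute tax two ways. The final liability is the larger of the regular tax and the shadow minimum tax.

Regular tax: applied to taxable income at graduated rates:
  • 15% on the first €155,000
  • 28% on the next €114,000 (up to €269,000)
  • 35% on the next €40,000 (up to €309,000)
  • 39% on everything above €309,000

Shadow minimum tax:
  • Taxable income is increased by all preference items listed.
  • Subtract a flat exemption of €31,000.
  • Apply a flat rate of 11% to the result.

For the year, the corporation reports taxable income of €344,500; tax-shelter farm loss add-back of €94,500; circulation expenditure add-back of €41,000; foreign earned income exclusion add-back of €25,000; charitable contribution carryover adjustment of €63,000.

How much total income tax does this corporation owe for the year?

Regular tax:
  €155,000 × 15% = €23,250
  €114,000 × 28% = €31,920
  €40,000 × 35% = €14,000
  €35,500 × 39% = €13,845
  → €83,015

Shadow minimum tax:
  Adjusted income: €344,500 + €94,500 + €41,000 + €25,000 + €63,000 = €568,000
  Less exemption €31,000 → base €537,000
  €537,000 × 11% = €59,070

€83,015 > €59,070, so the regular tax governs.

€83,015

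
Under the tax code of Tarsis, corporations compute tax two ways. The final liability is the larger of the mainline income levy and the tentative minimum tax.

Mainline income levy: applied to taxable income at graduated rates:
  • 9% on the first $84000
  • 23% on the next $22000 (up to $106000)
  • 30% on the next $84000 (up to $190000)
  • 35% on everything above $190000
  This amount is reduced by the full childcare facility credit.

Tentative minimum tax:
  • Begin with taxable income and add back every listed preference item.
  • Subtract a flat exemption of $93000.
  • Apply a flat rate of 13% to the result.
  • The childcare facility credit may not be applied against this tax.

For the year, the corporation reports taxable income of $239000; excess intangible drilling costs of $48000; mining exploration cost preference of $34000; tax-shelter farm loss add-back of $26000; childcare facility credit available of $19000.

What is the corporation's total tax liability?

Mainline income levy:
  $84000 × 9% = $7560
  $22000 × 23% = $5060
  $84000 × 30% = $25200
  $49000 × 35% = $17150
  → $54970
  Less childcare facility credit $19000 → $35970

Tentative minimum tax:
  Adjusted income: $239000 + $48000 + $34000 + $26000 = $347000
  Less exemption $93000 → base $254000
  $254000 × 13% = $33020

$35970 > $33020, so the mainline income levy governs.

$35970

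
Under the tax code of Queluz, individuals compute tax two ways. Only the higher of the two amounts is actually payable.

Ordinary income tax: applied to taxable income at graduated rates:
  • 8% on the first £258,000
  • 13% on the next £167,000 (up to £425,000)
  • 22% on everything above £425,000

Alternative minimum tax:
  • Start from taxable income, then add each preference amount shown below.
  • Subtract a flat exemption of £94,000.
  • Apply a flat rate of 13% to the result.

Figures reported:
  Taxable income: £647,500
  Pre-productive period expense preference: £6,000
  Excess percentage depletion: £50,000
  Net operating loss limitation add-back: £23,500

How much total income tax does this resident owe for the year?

£91,300

Ordinary income tax:
  £258,000 × 8% = £20,640
  £167,000 × 13% = £21,710
  £222,500 × 22% = £48,950
  → £91,300

Alternative minimum tax:
  Adjusted income: £647,500 + £6,000 + £50,000 + £23,500 = £727,000
  Less exemption £94,000 → base £633,000
  £633,000 × 13% = £82,290

£91,300 > £82,290, so the ordinary income tax governs.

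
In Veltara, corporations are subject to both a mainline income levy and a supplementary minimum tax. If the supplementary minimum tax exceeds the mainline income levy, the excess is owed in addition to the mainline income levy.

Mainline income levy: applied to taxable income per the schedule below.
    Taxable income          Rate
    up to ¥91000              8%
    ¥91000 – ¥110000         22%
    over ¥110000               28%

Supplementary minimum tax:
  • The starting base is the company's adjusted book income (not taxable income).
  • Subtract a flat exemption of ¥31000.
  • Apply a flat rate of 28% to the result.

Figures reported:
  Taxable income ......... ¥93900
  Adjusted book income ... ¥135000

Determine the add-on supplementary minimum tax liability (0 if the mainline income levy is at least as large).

¥21202

Mainline income levy:
  ¥91000 × 8% = ¥7280
  ¥2900 × 22% = ¥638
  → ¥7918

Supplementary minimum tax:
  Base (adjusted book income): ¥135000
  Less exemption ¥31000 → base ¥104000
  ¥104000 × 28% = ¥29120

Excess of supplementary minimum tax over mainline income levy: ¥29120 − ¥7918 = ¥21202.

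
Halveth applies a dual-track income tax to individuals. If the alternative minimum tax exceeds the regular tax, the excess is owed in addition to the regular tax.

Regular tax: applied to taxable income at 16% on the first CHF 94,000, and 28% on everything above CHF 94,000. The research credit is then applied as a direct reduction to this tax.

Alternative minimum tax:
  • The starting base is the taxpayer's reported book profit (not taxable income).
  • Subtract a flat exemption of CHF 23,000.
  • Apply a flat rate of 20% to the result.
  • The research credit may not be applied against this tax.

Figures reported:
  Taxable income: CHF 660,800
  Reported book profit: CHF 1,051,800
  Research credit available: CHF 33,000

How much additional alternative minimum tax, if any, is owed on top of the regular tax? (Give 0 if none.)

Regular tax:
  CHF 94,000 × 16% = CHF 15,040
  CHF 566,800 × 28% = CHF 158,704
  → CHF 173,744
  Less research credit CHF 33,000 → CHF 140,744

Alternative minimum tax:
  Base (reported book profit): CHF 1,051,800
  Less exemption CHF 23,000 → base CHF 1,028,800
  CHF 1,028,800 × 20% = CHF 205,760

Excess of alternative minimum tax over regular tax: CHF 205,760 − CHF 140,744 = CHF 65,016.

CHF 65,016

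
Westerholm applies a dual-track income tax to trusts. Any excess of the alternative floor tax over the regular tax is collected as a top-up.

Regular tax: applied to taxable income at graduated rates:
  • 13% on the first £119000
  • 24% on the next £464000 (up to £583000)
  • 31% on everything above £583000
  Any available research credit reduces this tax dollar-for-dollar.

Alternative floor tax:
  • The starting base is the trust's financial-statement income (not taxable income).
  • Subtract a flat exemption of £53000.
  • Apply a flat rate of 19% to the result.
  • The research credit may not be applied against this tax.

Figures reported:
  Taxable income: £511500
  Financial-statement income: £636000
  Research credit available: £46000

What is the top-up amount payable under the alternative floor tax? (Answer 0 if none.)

Alternative floor tax:
  Base (financial-statement income): £636000
  Less exemption £53000 → base £583000
  £583000 × 19% = £110770

Regular tax:
  £119000 × 13% = £15470
  £392500 × 24% = £94200
  → £109670
  Less research credit £46000 → £63670

Excess of alternative floor tax over regular tax: £110770 − £63670 = £47100.

£47100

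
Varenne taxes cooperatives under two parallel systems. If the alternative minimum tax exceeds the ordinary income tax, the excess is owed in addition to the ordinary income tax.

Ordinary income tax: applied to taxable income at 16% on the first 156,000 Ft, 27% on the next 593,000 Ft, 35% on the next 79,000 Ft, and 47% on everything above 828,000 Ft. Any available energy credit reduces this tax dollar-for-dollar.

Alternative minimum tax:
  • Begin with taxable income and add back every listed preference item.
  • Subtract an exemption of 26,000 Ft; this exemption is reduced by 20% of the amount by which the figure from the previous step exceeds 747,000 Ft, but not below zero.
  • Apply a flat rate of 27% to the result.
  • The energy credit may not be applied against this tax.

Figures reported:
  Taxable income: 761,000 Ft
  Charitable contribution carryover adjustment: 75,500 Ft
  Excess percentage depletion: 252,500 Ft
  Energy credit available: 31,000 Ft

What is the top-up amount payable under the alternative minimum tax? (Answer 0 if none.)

135,760 Ft

Ordinary income tax:
  156,000 Ft × 16% = 24,960 Ft
  593,000 Ft × 27% = 160,110 Ft
  12,000 Ft × 35% = 4,200 Ft
  → 189,270 Ft
  Less energy credit 31,000 Ft → 158,270 Ft

Alternative minimum tax:
  Adjusted income: 761,000 Ft + 75,500 Ft + 252,500 Ft = 1,089,000 Ft
  Exemption: 20% × (1,089,000 Ft − 747,000 Ft) = 68,400 Ft ≥ 26,000 Ft, so the exemption is fully phased out
  Base: 1,089,000 Ft − 0 Ft = 1,089,000 Ft
  1,089,000 Ft × 27% = 294,030 Ft

Excess of alternative minimum tax over ordinary income tax: 294,030 Ft − 158,270 Ft = 135,760 Ft.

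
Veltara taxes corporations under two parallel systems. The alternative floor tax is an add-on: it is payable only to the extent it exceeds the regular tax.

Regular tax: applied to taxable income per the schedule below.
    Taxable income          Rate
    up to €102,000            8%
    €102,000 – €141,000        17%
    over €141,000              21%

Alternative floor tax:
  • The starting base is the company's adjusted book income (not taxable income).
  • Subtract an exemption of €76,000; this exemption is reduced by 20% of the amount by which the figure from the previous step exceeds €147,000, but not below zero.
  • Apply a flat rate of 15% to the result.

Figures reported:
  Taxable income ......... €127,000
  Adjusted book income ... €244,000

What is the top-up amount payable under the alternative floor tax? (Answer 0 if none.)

€15,700

Alternative floor tax:
  Base (adjusted book income): €244,000
  Exemption: €76,000 − 20% × (€244,000 − €147,000) = €76,000 − €19,400 = €56,600
  Base: €244,000 − €56,600 = €187,400
  €187,400 × 15% = €28,110

Regular tax:
  €102,000 × 8% = €8,160
  €25,000 × 17% = €4,250
  → €12,410

Excess of alternative floor tax over regular tax: €28,110 − €12,410 = €15,700.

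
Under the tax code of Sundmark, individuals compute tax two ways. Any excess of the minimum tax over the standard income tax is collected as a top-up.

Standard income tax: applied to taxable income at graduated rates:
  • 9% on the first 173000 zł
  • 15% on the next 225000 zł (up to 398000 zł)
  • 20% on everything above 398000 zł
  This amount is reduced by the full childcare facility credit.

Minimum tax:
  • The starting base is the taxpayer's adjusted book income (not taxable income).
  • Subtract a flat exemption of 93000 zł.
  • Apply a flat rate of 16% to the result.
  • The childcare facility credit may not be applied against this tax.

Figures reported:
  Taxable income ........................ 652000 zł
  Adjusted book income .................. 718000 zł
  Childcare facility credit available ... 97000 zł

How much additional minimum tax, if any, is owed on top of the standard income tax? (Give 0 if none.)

Standard income tax:
  173000 zł × 9% = 15570 zł
  225000 zł × 15% = 33750 zł
  254000 zł × 20% = 50800 zł
  → 100120 zł
  Less childcare facility credit 97000 zł → 3120 zł

Minimum tax:
  Base (adjusted book income): 718000 zł
  Less exemption 93000 zł → base 625000 zł
  625000 zł × 16% = 100000 zł

Excess of minimum tax over standard income tax: 100000 zł − 3120 zł = 96880 zł.

96880 zł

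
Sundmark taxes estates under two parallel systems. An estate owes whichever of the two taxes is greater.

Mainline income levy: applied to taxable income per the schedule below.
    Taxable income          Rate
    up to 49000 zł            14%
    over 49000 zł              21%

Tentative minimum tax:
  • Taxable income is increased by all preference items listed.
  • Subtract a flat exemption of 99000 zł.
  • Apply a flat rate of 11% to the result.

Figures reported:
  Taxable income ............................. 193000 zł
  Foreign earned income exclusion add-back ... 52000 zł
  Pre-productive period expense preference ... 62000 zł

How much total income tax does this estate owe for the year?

37100 zł

Mainline income levy:
  49000 zł × 14% = 6860 zł
  144000 zł × 21% = 30240 zł
  → 37100 zł

Tentative minimum tax:
  Adjusted income: 193000 zł + 52000 zł + 62000 zł = 307000 zł
  Less exemption 99000 zł → base 208000 zł
  208000 zł × 11% = 22880 zł

37100 zł > 22880 zł, so the mainline income levy governs.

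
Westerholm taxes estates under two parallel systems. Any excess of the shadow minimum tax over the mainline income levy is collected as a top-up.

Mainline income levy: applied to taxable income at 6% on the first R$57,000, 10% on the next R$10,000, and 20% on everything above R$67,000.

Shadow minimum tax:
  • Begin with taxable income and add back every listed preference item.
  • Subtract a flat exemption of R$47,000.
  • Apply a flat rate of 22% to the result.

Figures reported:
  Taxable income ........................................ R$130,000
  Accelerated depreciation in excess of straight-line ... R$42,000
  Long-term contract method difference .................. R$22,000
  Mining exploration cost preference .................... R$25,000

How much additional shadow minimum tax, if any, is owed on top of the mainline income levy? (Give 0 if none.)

R$20,820

Mainline income levy:
  R$57,000 × 6% = R$3,420
  R$10,000 × 10% = R$1,000
  R$63,000 × 20% = R$12,600
  → R$17,020

Shadow minimum tax:
  Adjusted income: R$130,000 + R$42,000 + R$22,000 + R$25,000 = R$219,000
  Less exemption R$47,000 → base R$172,000
  R$172,000 × 22% = R$37,840

Excess of shadow minimum tax over mainline income levy: R$37,840 − R$17,020 = R$20,820.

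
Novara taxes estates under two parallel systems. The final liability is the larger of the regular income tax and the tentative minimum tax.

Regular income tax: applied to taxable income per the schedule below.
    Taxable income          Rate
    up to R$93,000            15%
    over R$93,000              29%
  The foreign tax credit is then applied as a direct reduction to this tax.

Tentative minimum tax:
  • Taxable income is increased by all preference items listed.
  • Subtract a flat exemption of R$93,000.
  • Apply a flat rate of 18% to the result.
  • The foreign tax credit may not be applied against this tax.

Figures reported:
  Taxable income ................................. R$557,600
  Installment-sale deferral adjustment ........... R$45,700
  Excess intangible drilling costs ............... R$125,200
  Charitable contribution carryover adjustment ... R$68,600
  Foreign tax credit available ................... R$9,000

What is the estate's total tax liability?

Tentative minimum tax:
  Adjusted income: R$557,600 + R$45,700 + R$125,200 + R$68,600 = R$797,100
  Less exemption R$93,000 → base R$704,100
  R$704,100 × 18% = R$126,738

Regular income tax:
  R$93,000 × 15% = R$13,950
  R$464,600 × 29% = R$134,734
  → R$148,684
  Less foreign tax credit R$9,000 → R$139,684

R$139,684 > R$126,738, so the regular income tax governs.

R$139,684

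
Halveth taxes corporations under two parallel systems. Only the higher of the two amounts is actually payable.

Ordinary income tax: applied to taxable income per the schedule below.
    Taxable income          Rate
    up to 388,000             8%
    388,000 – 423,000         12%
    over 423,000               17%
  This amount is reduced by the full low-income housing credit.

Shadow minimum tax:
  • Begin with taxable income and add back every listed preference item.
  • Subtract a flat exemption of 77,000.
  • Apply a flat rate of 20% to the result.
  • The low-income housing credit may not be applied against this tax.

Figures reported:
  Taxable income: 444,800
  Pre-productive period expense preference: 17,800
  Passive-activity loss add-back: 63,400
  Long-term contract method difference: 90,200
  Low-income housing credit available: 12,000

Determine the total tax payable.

Shadow minimum tax:
  Adjusted income: 444,800 + 17,800 + 63,400 + 90,200 = 616,200
  Less exemption 77,000 → base 539,200
  539,200 × 20% = 107,840

Ordinary income tax:
  388,000 × 8% = 31,040
  35,000 × 12% = 4,200
  21,800 × 17% = 3,706
  → 38,946
  Less low-income housing credit 12,000 → 26,946

107,840 > 26,946, so the shadow minimum tax is the binding amount.

107,840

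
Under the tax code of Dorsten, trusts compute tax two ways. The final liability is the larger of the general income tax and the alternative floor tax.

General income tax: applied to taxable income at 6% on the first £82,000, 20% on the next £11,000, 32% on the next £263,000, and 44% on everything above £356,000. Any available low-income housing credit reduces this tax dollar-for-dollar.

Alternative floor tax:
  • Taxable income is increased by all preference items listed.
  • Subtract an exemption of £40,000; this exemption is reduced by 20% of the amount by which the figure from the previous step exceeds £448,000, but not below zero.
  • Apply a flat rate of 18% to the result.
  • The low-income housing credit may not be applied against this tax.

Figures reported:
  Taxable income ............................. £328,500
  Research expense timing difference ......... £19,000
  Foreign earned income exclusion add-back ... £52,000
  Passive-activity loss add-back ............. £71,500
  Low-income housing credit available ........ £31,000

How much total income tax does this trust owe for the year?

£78,408

General income tax:
  £82,000 × 6% = £4,920
  £11,000 × 20% = £2,200
  £235,500 × 32% = £75,360
  → £82,480
  Less low-income housing credit £31,000 → £51,480

Alternative floor tax:
  Adjusted income: £328,500 + £19,000 + £52,000 + £71,500 = £471,000
  Exemption: £40,000 − 20% × (£471,000 − £448,000) = £40,000 − £4,600 = £35,400
  Base: £471,000 − £35,400 = £435,600
  £435,600 × 18% = £78,408

£78,408 > £51,480, so the alternative floor tax is the binding amount.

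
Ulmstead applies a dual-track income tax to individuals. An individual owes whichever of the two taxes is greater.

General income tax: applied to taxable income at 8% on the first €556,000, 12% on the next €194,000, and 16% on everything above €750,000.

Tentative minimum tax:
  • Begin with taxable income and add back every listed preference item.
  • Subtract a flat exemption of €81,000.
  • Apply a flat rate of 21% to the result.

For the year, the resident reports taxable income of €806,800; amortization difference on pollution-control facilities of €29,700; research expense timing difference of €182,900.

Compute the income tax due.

€197,064

Tentative minimum tax:
  Adjusted income: €806,800 + €29,700 + €182,900 = €1,019,400
  Less exemption €81,000 → base €938,400
  €938,400 × 21% = €197,064

General income tax:
  €556,000 × 8% = €44,480
  €194,000 × 12% = €23,280
  €56,800 × 16% = €9,088
  → €76,848

€197,064 > €76,848, so the tentative minimum tax is the binding amount.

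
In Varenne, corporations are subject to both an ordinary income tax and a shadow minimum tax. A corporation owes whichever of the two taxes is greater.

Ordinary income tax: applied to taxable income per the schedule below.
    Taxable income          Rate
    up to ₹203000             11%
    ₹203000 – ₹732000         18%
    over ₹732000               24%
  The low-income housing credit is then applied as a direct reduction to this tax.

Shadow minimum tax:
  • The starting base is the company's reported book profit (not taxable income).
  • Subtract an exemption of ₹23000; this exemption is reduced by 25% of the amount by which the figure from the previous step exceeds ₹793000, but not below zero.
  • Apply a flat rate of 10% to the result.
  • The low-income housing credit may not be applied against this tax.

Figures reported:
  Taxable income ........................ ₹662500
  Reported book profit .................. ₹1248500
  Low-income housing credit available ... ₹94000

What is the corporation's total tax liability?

₹124850

Shadow minimum tax:
  Base (reported book profit): ₹1248500
  Exemption: 25% × (₹1248500 − ₹793000) = ₹113875 ≥ ₹23000, so the exemption is fully phased out
  Base: ₹1248500 − ₹0 = ₹1248500
  ₹1248500 × 10% = ₹124850

Ordinary income tax:
  ₹203000 × 11% = ₹22330
  ₹459500 × 18% = ₹82710
  → ₹105040
  Less low-income housing credit ₹94000 → ₹11040

₹124850 > ₹11040, so the shadow minimum tax is the binding amount.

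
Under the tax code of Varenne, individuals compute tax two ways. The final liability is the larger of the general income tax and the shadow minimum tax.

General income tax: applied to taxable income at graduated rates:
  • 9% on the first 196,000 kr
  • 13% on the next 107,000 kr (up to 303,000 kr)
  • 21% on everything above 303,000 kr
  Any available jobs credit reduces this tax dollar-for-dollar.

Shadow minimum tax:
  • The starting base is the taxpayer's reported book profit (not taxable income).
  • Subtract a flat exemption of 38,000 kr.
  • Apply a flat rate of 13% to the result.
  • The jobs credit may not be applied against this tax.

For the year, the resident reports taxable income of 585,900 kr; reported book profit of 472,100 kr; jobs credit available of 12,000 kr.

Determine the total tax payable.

General income tax:
  196,000 kr × 9% = 17,640 kr
  107,000 kr × 13% = 13,910 kr
  282,900 kr × 21% = 59,409 kr
  → 90,959 kr
  Less jobs credit 12,000 kr → 78,959 kr

Shadow minimum tax:
  Base (reported book profit): 472,100 kr
  Less exemption 38,000 kr → base 434,100 kr
  434,100 kr × 13% = 56,433 kr

78,959 kr > 56,433 kr, so the general income tax governs.

78,959 kr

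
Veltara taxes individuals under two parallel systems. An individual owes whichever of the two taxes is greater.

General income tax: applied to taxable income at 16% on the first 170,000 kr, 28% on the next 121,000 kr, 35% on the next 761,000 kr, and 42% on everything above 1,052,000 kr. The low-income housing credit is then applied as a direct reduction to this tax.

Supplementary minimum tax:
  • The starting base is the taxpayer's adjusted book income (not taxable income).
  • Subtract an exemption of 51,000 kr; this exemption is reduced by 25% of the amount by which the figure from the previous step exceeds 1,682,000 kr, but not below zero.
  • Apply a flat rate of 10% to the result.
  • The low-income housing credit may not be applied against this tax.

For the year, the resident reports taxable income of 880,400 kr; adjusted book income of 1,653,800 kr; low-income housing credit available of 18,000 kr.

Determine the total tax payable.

249,370 kr

General income tax:
  170,000 kr × 16% = 27,200 kr
  121,000 kr × 28% = 33,880 kr
  589,400 kr × 35% = 206,290 kr
  → 267,370 kr
  Less low-income housing credit 18,000 kr → 249,370 kr

Supplementary minimum tax:
  Base (adjusted book income): 1,653,800 kr
  Exemption: 1,653,800 kr ≤ 1,682,000 kr, so full 51,000 kr applies
  Base: 1,653,800 kr − 51,000 kr = 1,602,800 kr
  1,602,800 kr × 10% = 160,280 kr

249,370 kr > 160,280 kr, so the general income tax governs.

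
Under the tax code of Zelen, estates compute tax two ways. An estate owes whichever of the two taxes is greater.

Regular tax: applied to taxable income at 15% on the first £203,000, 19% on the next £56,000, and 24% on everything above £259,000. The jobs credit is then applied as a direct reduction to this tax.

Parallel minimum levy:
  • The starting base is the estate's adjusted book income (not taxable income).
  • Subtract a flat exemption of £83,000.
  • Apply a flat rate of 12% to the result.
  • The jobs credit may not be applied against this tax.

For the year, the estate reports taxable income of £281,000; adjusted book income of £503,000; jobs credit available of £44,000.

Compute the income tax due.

£50,400

Regular tax:
  £203,000 × 15% = £30,450
  £56,000 × 19% = £10,640
  £22,000 × 24% = £5,280
  → £46,370
  Less jobs credit £44,000 → £2,370

Parallel minimum levy:
  Base (adjusted book income): £503,000
  Less exemption £83,000 → base £420,000
  £420,000 × 12% = £50,400

£50,400 > £2,370, so the parallel minimum levy is the binding amount.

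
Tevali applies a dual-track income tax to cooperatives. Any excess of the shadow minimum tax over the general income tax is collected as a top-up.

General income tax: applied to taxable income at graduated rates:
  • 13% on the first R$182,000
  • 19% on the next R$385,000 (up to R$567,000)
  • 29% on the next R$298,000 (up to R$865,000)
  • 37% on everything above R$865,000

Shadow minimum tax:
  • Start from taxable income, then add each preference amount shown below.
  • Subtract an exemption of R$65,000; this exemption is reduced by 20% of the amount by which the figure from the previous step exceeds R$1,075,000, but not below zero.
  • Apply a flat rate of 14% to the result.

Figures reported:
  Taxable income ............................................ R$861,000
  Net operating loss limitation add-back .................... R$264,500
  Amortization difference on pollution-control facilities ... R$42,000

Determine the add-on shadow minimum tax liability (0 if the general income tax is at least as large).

General income tax:
  R$182,000 × 13% = R$23,660
  R$385,000 × 19% = R$73,150
  R$294,000 × 29% = R$85,260
  → R$182,070

Shadow minimum tax:
  Adjusted income: R$861,000 + R$264,500 + R$42,000 = R$1,167,500
  Exemption: R$65,000 − 20% × (R$1,167,500 − R$1,075,000) = R$65,000 − R$18,500 = R$46,500
  Base: R$1,167,500 − R$46,500 = R$1,121,000
  R$1,121,000 × 14% = R$156,940

R$156,940 ≤ R$182,070, so no add-on is due.

R$0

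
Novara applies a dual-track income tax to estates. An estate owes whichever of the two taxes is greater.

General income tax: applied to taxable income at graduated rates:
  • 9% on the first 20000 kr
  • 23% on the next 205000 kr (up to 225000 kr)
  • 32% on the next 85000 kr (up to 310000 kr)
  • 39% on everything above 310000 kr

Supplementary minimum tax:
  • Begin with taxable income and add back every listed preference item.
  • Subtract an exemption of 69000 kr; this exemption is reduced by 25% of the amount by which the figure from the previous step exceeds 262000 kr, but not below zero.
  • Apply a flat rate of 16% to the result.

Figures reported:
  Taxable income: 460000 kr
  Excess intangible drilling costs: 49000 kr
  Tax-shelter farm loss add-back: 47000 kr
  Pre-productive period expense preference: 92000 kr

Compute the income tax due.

134650 kr

Supplementary minimum tax:
  Adjusted income: 460000 kr + 49000 kr + 47000 kr + 92000 kr = 648000 kr
  Exemption: 25% × (648000 kr − 262000 kr) = 96500 kr ≥ 69000 kr, so the exemption is fully phased out
  Base: 648000 kr − 0 kr = 648000 kr
  648000 kr × 16% = 103680 kr

General income tax:
  20000 kr × 9% = 1800 kr
  205000 kr × 23% = 47150 kr
  85000 kr × 32% = 27200 kr
  150000 kr × 39% = 58500 kr
  → 134650 kr

134650 kr > 103680 kr, so the general income tax governs.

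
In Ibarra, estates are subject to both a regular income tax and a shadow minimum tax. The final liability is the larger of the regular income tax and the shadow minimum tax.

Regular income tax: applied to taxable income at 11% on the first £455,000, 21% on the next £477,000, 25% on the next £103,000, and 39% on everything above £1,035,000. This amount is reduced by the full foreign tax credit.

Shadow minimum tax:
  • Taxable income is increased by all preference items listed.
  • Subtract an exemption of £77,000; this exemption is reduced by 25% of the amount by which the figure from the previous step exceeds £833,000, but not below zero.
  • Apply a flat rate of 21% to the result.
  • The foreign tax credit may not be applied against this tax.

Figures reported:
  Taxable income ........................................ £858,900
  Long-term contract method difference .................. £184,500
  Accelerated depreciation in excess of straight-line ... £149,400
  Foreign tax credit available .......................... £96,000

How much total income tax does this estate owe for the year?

Shadow minimum tax:
  Adjusted income: £858,900 + £184,500 + £149,400 = £1,192,800
  Exemption: 25% × (£1,192,800 − £833,000) = £89,950 ≥ £77,000, so the exemption is fully phased out
  Base: £1,192,800 − £0 = £1,192,800
  £1,192,800 × 21% = £250,488

Regular income tax:
  £455,000 × 11% = £50,050
  £403,900 × 21% = £84,819
  → £134,869
  Less foreign tax credit £96,000 → £38,869

£250,488 > £38,869, so the shadow minimum tax is the binding amount.

£250,488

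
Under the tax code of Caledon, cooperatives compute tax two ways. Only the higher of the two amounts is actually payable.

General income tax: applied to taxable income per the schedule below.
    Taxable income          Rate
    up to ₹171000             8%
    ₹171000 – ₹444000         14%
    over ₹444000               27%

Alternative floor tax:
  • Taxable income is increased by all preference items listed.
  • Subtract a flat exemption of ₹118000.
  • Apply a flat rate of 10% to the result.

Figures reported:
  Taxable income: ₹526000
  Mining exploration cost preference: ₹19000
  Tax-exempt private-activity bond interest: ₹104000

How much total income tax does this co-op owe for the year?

₹74040

Alternative floor tax:
  Adjusted income: ₹526000 + ₹19000 + ₹104000 = ₹649000
  Less exemption ₹118000 → base ₹531000
  ₹531000 × 10% = ₹53100

General income tax:
  ₹171000 × 8% = ₹13680
  ₹273000 × 14% = ₹38220
  ₹82000 × 27% = ₹22140
  → ₹74040

₹74040 > ₹53100, so the general income tax governs.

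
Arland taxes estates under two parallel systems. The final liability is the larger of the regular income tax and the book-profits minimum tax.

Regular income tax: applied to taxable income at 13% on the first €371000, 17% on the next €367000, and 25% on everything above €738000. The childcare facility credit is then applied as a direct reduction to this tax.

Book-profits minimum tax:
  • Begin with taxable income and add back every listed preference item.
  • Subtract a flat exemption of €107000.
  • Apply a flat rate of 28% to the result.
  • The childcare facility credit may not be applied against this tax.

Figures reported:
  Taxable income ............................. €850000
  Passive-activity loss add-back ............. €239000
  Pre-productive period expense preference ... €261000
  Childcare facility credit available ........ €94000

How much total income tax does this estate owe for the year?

€348040

Book-profits minimum tax:
  Adjusted income: €850000 + €239000 + €261000 = €1350000
  Less exemption €107000 → base €1243000
  €1243000 × 28% = €348040

Regular income tax:
  €371000 × 13% = €48230
  €367000 × 17% = €62390
  €112000 × 25% = €28000
  → €138620
  Less childcare facility credit €94000 → €44620

€348040 > €44620, so the book-profits minimum tax is the binding amount.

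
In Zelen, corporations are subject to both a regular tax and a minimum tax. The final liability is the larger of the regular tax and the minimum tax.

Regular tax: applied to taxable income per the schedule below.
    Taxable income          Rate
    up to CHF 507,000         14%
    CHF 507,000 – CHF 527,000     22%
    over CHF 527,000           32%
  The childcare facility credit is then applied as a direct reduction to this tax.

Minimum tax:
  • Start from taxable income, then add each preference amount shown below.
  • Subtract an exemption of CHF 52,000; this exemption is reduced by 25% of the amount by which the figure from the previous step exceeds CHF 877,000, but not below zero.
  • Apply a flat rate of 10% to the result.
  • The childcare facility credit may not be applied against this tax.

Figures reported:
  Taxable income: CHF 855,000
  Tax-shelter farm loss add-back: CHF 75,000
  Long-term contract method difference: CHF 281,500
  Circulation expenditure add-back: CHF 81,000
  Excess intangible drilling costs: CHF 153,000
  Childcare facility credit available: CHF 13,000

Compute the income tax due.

Regular tax:
  CHF 507,000 × 14% = CHF 70,980
  CHF 20,000 × 22% = CHF 4,400
  CHF 328,000 × 32% = CHF 104,960
  → CHF 180,340
  Less childcare facility credit CHF 13,000 → CHF 167,340

Minimum tax:
  Adjusted income: CHF 855,000 + CHF 75,000 + CHF 281,500 + CHF 81,000 + CHF 153,000 = CHF 1,445,500
  Exemption: 25% × (CHF 1,445,500 − CHF 877,000) = CHF 142,125 ≥ CHF 52,000, so the exemption is fully phased out
  Base: CHF 1,445,500 − CHF 0 = CHF 1,445,500
  CHF 1,445,500 × 10% = CHF 144,550

CHF 167,340 > CHF 144,550, so the regular tax governs.

CHF 167,340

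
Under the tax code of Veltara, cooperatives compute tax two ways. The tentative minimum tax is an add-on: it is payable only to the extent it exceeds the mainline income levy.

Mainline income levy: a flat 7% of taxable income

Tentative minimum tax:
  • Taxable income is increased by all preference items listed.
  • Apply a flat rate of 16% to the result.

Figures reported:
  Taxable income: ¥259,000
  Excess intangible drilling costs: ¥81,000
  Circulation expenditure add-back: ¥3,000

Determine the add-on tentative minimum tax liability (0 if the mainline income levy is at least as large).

¥36,750

Tentative minimum tax:
  Adjusted income: ¥259,000 + ¥81,000 + ¥3,000 = ¥343,000
  ¥343,000 × 16% = ¥54,880

Mainline income levy:
  ¥259,000 × 7% = ¥18,130

Excess of tentative minimum tax over mainline income levy: ¥54,880 − ¥18,130 = ¥36,750.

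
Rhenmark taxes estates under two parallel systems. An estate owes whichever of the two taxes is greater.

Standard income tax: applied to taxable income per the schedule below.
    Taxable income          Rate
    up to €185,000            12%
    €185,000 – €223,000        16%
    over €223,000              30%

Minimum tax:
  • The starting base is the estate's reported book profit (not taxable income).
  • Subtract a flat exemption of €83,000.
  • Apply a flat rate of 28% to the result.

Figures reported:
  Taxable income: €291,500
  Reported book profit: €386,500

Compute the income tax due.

€84,980

Standard income tax:
  €185,000 × 12% = €22,200
  €38,000 × 16% = €6,080
  €68,500 × 30% = €20,550
  → €48,830

Minimum tax:
  Base (reported book profit): €386,500
  Less exemption €83,000 → base €303,500
  €303,500 × 28% = €84,980

€84,980 > €48,830, so the minimum tax is the binding amount.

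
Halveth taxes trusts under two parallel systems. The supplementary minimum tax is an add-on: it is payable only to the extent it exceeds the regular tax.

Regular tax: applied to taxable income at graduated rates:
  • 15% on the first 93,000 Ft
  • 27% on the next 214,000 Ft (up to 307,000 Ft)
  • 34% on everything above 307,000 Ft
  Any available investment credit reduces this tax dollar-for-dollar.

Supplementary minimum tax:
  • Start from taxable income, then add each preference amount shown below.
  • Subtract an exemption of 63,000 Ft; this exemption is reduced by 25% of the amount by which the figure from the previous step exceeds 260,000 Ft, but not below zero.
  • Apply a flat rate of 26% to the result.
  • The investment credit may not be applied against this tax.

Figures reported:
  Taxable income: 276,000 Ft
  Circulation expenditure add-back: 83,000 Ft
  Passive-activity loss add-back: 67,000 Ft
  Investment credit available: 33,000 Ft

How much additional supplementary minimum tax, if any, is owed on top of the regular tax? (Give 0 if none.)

74,810 Ft

Supplementary minimum tax:
  Adjusted income: 276,000 Ft + 83,000 Ft + 67,000 Ft = 426,000 Ft
  Exemption: 63,000 Ft − 25% × (426,000 Ft − 260,000 Ft) = 63,000 Ft − 41,500 Ft = 21,500 Ft
  Base: 426,000 Ft − 21,500 Ft = 404,500 Ft
  404,500 Ft × 26% = 105,170 Ft

Regular tax:
  93,000 Ft × 15% = 13,950 Ft
  183,000 Ft × 27% = 49,410 Ft
  → 63,360 Ft
  Less investment credit 33,000 Ft → 30,360 Ft

Excess of supplementary minimum tax over regular tax: 105,170 Ft − 30,360 Ft = 74,810 Ft.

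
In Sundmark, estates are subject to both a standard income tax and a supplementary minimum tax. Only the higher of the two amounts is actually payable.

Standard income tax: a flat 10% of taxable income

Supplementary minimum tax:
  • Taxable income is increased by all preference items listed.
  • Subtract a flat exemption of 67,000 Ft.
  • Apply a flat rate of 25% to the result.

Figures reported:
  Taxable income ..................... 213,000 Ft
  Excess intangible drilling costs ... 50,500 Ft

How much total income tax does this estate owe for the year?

Supplementary minimum tax:
  Adjusted income: 213,000 Ft + 50,500 Ft = 263,500 Ft
  Less exemption 67,000 Ft → base 196,500 Ft
  196,500 Ft × 25% = 49,125 Ft

Standard income tax:
  213,000 Ft × 10% = 21,300 Ft

49,125 Ft > 21,300 Ft, so the supplementary minimum tax is the binding amount.

49,125 Ft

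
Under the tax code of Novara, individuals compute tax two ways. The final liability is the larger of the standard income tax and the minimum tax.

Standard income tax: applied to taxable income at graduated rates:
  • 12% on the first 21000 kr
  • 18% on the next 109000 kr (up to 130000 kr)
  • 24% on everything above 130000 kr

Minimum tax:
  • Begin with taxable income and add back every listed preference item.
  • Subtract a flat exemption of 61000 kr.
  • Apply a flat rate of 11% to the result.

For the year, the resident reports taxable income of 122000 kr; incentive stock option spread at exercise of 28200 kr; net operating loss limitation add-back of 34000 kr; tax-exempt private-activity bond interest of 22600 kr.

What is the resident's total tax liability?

20700 kr

Minimum tax:
  Adjusted income: 122000 kr + 28200 kr + 34000 kr + 22600 kr = 206800 kr
  Less exemption 61000 kr → base 145800 kr
  145800 kr × 11% = 16038 kr

Standard income tax:
  21000 kr × 12% = 2520 kr
  101000 kr × 18% = 18180 kr
  → 20700 kr

20700 kr > 16038 kr, so the standard income tax governs.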